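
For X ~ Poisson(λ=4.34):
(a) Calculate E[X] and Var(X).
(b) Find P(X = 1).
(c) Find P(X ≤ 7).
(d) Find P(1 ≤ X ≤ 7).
(a) E[X] = 4.3400, Var(X) = 4.3400
(b) P(X = 1) = 0.056579
(c) P(X ≤ 7) = 0.926004
(d) P(1 ≤ X ≤ 7) = 0.912968

We have X ~ Poisson(λ=4.34).

(a) Moments:
E[X] = 4.3400
Var(X) = 4.3400
σ = √Var(X) = 2.0833

(b) Point probability using PMF:
P(X = 1) = 0.056579

(c) Cumulative probability using CDF:
P(X ≤ 7) = F(7) = 0.926004

(d) Range probability:
P(1 ≤ X ≤ 7) = P(X ≤ 7) - P(X ≤ 0)
                   = F(7) - F(0)
                   = 0.926004 - 0.013037
                   = 0.912968

This means approximately 91.3% of outcomes fall in the interval [1, 7].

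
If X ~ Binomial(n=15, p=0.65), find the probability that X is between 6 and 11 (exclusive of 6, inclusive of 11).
0.785110

We have X ~ Binomial(n=15, p=0.65).

To find P(6 < X ≤ 11), we use:
P(6 < X ≤ 11) = P(X ≤ 11) - P(X ≤ 6)
                 = F(11) - F(6)
                 = 0.827304 - 0.042194
                 = 0.785110

So there's approximately a 78.5% chance that X falls in this range.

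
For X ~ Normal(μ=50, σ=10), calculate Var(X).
100.0000

We have X ~ Normal(μ=50, σ=10).

For a Normal distribution with μ=50, σ=10:
Var(X) = 100.0000

The variance measures the spread of the distribution around the mean.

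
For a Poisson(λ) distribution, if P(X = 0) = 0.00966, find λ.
λ = 4.6398

For a Poisson(λ) distribution, the PMF at 0 is:
P(X = 0) = λ^0 e^(-λ) / 0! = e^(-λ)

Given P(X = 0) = 0.00966:
e^(-λ) = 0.00966
-λ = ln(0.00966)
λ = -ln(0.00966) = 4.6398

Verification: e^(-4.6398) = 0.00966 ✓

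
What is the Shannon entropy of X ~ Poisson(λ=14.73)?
2.7580 nats

We have X ~ Poisson(λ=14.73).

The Shannon entropy measures the uncertainty or information content of the distribution.

For a Poisson distribution with λ=14.73:
H(X) = 2.7580 nats

(In bits, this would be 3.9790 bits.)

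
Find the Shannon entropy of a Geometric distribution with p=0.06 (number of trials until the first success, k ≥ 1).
3.7828 nats

We have X ~ Geometric(p=0.06) (number of trials until the first success, k ≥ 1).

The Shannon entropy measures the uncertainty or information content of the distribution.

For a Geometric distribution with p=0.06 (number of trials until the first success, k ≥ 1):
H(X) = 3.7828 nats

(In bits, this would be 5.4574 bits.)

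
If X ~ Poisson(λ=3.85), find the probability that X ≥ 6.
0.191887

We have X ~ Poisson(λ=3.85).

For discrete distributions, P(X ≥ 6) = 1 - P(X ≤ 5).

P(X ≤ 5) = 0.808113
P(X ≥ 6) = 1 - 0.808113 = 0.191887

So there's approximately a 19.2% chance that X is at least 6.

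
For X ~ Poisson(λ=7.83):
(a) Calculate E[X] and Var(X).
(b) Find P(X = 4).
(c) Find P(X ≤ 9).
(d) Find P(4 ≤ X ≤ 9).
(a) E[X] = 7.8300, Var(X) = 7.8300
(b) P(X = 4) = 0.062274
(c) P(X ≤ 9) = 0.737481
(d) P(4 ≤ X ≤ 9) = 0.689967

We have X ~ Poisson(λ=7.83).

(a) Moments:
E[X] = 7.8300
Var(X) = 7.8300
σ = √Var(X) = 2.7982

(b) Point probability using PMF:
P(X = 4) = 0.062274

(c) Cumulative probability using CDF:
P(X ≤ 9) = F(9) = 0.737481

(d) Range probability:
P(4 ≤ X ≤ 9) = P(X ≤ 9) - P(X ≤ 3)
                   = F(9) - F(3)
                   = 0.737481 - 0.047513
                   = 0.689967

This means approximately 69.0% of outcomes fall in the interval [4, 9].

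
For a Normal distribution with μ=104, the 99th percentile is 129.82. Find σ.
σ = 11.0989

For X ~ Normal(μ, σ), the p-th percentile satisfies x = μ + z_p × σ,
where z_p = Φ⁻¹(p) is the standard normal quantile.

Step 1: z_{0.99} = Φ⁻¹(0.99) = 2.3263

Step 2: Solve for σ:
129.82 = 104 + 2.3263 × σ
σ = (129.82 - 104) / 2.3263
σ = 25.82 / 2.3263
σ = 11.0989

Verification: μ + z × σ = 104 + 2.3263 × 11.0989 = 129.82 ✓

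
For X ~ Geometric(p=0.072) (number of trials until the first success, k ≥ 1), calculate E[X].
13.8889

We have X ~ Geometric(p=0.072) (number of trials until the first success, k ≥ 1).

For a Geometric distribution with p=0.072 (number of trials until the first success, k ≥ 1):
E[X] = 13.8889

This is the expected (average) value of X.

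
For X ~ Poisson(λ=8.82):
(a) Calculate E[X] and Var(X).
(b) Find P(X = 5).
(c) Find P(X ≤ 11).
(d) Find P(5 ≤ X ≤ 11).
(a) E[X] = 8.8200, Var(X) = 8.8200
(b) P(X = 5) = 0.065718
(c) P(X ≤ 11) = 0.820115
(d) P(5 ≤ X ≤ 11) = 0.758766

We have X ~ Poisson(λ=8.82).

(a) Moments:
E[X] = 8.8200
Var(X) = 8.8200
σ = √Var(X) = 2.9698

(b) Point probability using PMF:
P(X = 5) = 0.065718

(c) Cumulative probability using CDF:
P(X ≤ 11) = F(11) = 0.820115

(d) Range probability:
P(5 ≤ X ≤ 11) = P(X ≤ 11) - P(X ≤ 4)
                   = F(11) - F(4)
                   = 0.820115 - 0.061349
                   = 0.758766

This means approximately 75.9% of outcomes fall in the interval [5, 11].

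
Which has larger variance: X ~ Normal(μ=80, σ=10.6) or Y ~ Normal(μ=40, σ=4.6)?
X has larger variance (112.3600 > 21.1600)

Compute the variance for each distribution:

X ~ Normal(μ=80, σ=10.6):
Var(X) = 112.3600

Y ~ Normal(μ=40, σ=4.6):
Var(Y) = 21.1600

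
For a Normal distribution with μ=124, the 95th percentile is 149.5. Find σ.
σ = 15.5029

For X ~ Normal(μ, σ), the p-th percentile satisfies x = μ + z_p × σ,
where z_p = Φ⁻¹(p) is the standard normal quantile.

Step 1: z_{0.95} = Φ⁻¹(0.95) = 1.6449

Step 2: Solve for σ:
149.5 = 124 + 1.6449 × σ
σ = (149.5 - 124) / 1.6449
σ = 25.50 / 1.6449
σ = 15.5029

Verification: μ + z × σ = 124 + 1.6449 × 15.5029 = 149.50 ✓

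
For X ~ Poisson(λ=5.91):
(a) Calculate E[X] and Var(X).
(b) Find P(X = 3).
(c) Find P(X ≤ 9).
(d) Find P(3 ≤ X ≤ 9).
(a) E[X] = 5.9100, Var(X) = 5.9100
(b) P(X = 3) = 0.093311
(c) P(X ≤ 9) = 0.922132
(d) P(3 ≤ X ≤ 9) = 0.856025

We have X ~ Poisson(λ=5.91).

(a) Moments:
E[X] = 5.9100
Var(X) = 5.9100
σ = √Var(X) = 2.4310

(b) Point probability using PMF:
P(X = 3) = 0.093311

(c) Cumulative probability using CDF:
P(X ≤ 9) = F(9) = 0.922132

(d) Range probability:
P(3 ≤ X ≤ 9) = P(X ≤ 9) - P(X ≤ 2)
                   = F(9) - F(2)
                   = 0.922132 - 0.066107
                   = 0.856025

This means approximately 85.6% of outcomes fall in the interval [3, 9].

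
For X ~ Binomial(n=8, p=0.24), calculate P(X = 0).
0.111303

We have X ~ Binomial(n=8, p=0.24).

For a Binomial distribution, the PMF gives us the probability of each outcome.

Using the PMF formula:
P(X = 0) = 0.111303

Rounded to 4 decimal places: 0.1113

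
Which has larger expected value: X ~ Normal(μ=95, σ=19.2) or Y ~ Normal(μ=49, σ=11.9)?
X has larger mean (95.0000 > 49.0000)

Compute the expected value for each distribution:

X ~ Normal(μ=95, σ=19.2):
E[X] = 95.0000

Y ~ Normal(μ=49, σ=11.9):
E[Y] = 49.0000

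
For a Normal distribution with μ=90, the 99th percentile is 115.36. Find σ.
σ = 10.9012

For X ~ Normal(μ, σ), the p-th percentile satisfies x = μ + z_p × σ,
where z_p = Φ⁻¹(p) is the standard normal quantile.

Step 1: z_{0.99} = Φ⁻¹(0.99) = 2.3263

Step 2: Solve for σ:
115.36 = 90 + 2.3263 × σ
σ = (115.36 - 90) / 2.3263
σ = 25.36 / 2.3263
σ = 10.9012

Verification: μ + z × σ = 90 + 2.3263 × 10.9012 = 115.36 ✓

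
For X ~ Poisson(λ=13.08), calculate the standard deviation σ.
3.6166

We have X ~ Poisson(λ=13.08).

For a Poisson distribution with λ=13.08:
σ = √Var(X) = 3.6166

The standard deviation is the square root of the variance.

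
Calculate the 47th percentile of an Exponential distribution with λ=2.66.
0.2387

We have X ~ Exponential(λ=2.66).

We want to find x such that P(X ≤ x) = 0.47.

This is the 47th percentile, which means 47% of values fall below this point.

Using the inverse CDF (quantile function):
x = F⁻¹(0.47) = 0.2387

Verification: P(X ≤ 0.2387) = 0.47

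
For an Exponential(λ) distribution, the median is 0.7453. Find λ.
λ = 0.9300

For X ~ Exponential(λ), the CDF is F(x) = 1 - e^(-λx).
The median m satisfies F(m) = 0.5:
1 - e^(-λm) = 0.5
e^(-λm) = 0.5
λm = ln(2)
m = ln(2) / λ

Given m = 0.7453:
λ = ln(2) / 0.7453 = 0.693147 / 0.7453 = 0.9300

Verification: ln(2) / 0.9300 = 0.7453 ✓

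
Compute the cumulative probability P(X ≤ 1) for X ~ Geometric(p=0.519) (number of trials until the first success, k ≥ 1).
0.519000

We have X ~ Geometric(p=0.519) (number of trials until the first success, k ≥ 1).

The CDF gives us P(X ≤ k).

Using the CDF:
P(X ≤ 1) = 0.519000

This means there's approximately a 51.9% chance that X is at most 1.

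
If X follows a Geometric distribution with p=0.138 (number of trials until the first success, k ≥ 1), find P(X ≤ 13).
0.854924

We have X ~ Geometric(p=0.138) (number of trials until the first success, k ≥ 1).

The CDF gives us P(X ≤ k).

Using the CDF:
P(X ≤ 13) = 0.854924

This means there's approximately a 85.5% chance that X is at most 13.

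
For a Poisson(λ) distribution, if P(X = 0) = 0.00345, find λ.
λ = 5.6694

For a Poisson(λ) distribution, the PMF at 0 is:
P(X = 0) = λ^0 e^(-λ) / 0! = e^(-λ)

Given P(X = 0) = 0.00345:
e^(-λ) = 0.00345
-λ = ln(0.00345)
λ = -ln(0.00345) = 5.6694

Verification: e^(-5.6694) = 0.00345 ✓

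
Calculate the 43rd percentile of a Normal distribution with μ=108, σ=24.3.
103.7141

We have X ~ Normal(μ=108, σ=24.3).

We want to find x such that P(X ≤ x) = 0.43.

This is the 43rd percentile, which means 43% of values fall below this point.

Using the inverse CDF (quantile function):
x = F⁻¹(0.43) = 103.7141

Verification: P(X ≤ 103.7141) = 0.43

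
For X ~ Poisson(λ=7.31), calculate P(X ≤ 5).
0.262878

We have X ~ Poisson(λ=7.31).

The CDF gives us P(X ≤ k).

Using the CDF:
P(X ≤ 5) = 0.262878

This means there's approximately a 26.3% chance that X is at most 5.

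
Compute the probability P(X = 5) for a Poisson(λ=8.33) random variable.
0.080607

We have X ~ Poisson(λ=8.33).

For a Poisson distribution, the PMF gives us the probability of each outcome.

Using the PMF formula:
P(X = 5) = 0.080607

Rounded to 4 decimal places: 0.0806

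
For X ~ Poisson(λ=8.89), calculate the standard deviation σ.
2.9816

We have X ~ Poisson(λ=8.89).

For a Poisson distribution with λ=8.89:
σ = √Var(X) = 2.9816

The standard deviation is the square root of the variance.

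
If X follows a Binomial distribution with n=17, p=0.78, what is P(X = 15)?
0.158418

We have X ~ Binomial(n=17, p=0.78).

For a Binomial distribution, the PMF gives us the probability of each outcome.

Using the PMF formula:
P(X = 15) = 0.158418

Rounded to 4 decimal places: 0.1584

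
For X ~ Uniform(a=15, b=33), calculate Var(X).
27.0000

We have X ~ Uniform(a=15, b=33).

For a Uniform distribution with a=15, b=33:
Var(X) = 27.0000

The variance measures the spread of the distribution around the mean.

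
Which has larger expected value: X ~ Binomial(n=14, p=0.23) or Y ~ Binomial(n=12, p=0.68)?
Y has larger mean (8.1600 > 3.2200)

Compute the expected value for each distribution:

X ~ Binomial(n=14, p=0.23):
E[X] = 3.2200

Y ~ Binomial(n=12, p=0.68):
E[Y] = 8.1600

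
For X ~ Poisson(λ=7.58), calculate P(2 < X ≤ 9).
0.748132

We have X ~ Poisson(λ=7.58).

To find P(2 < X ≤ 9), we use:
P(2 < X ≤ 9) = P(X ≤ 9) - P(X ≤ 2)
                 = F(9) - F(2)
                 = 0.767180 - 0.019048
                 = 0.748132

So there's approximately a 74.8% chance that X falls in this range.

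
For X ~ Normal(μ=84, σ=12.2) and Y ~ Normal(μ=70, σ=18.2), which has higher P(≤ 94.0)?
Y has higher probability (P(Y ≤ 94.0) = 0.9064 > P(X ≤ 94.0) = 0.7938)

Compute P(≤ 94.0) for each distribution:

X ~ Normal(μ=84, σ=12.2):
P(X ≤ 94.0) = 0.7938

Y ~ Normal(μ=70, σ=18.2):
P(Y ≤ 94.0) = 0.9064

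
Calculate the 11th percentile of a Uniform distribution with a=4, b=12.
4.8800

We have X ~ Uniform(a=4, b=12).

We want to find x such that P(X ≤ x) = 0.11.

This is the 11th percentile, which means 11% of values fall below this point.

Using the inverse CDF (quantile function):
x = F⁻¹(0.11) = 4.8800

Verification: P(X ≤ 4.8800) = 0.11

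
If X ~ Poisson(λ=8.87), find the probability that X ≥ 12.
0.184564

We have X ~ Poisson(λ=8.87).

For discrete distributions, P(X ≥ 12) = 1 - P(X ≤ 11).

P(X ≤ 11) = 0.815436
P(X ≥ 12) = 1 - 0.815436 = 0.184564

So there's approximately a 18.5% chance that X is at least 12.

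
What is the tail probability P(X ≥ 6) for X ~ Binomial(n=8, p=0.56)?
0.237648

We have X ~ Binomial(n=8, p=0.56).

For discrete distributions, P(X ≥ 6) = 1 - P(X ≤ 5).

P(X ≤ 5) = 0.762352
P(X ≥ 6) = 1 - 0.762352 = 0.237648

So there's approximately a 23.8% chance that X is at least 6.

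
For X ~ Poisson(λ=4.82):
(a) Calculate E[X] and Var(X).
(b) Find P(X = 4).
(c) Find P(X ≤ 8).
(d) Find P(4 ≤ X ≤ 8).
(a) E[X] = 4.8200, Var(X) = 4.8200
(b) P(X = 4) = 0.181417
(c) P(X ≤ 8) = 0.943025
(d) P(4 ≤ X ≤ 8) = 0.651818

We have X ~ Poisson(λ=4.82).

(a) Moments:
E[X] = 4.8200
Var(X) = 4.8200
σ = √Var(X) = 2.1954

(b) Point probability using PMF:
P(X = 4) = 0.181417

(c) Cumulative probability using CDF:
P(X ≤ 8) = F(8) = 0.943025

(d) Range probability:
P(4 ≤ X ≤ 8) = P(X ≤ 8) - P(X ≤ 3)
                   = F(8) - F(3)
                   = 0.943025 - 0.291207
                   = 0.651818

This means approximately 65.2% of outcomes fall in the interval [4, 8].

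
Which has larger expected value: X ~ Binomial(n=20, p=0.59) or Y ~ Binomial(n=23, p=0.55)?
Y has larger mean (12.6500 > 11.8000)

Compute the expected value for each distribution:

X ~ Binomial(n=20, p=0.59):
E[X] = 11.8000

Y ~ Binomial(n=23, p=0.55):
E[Y] = 12.6500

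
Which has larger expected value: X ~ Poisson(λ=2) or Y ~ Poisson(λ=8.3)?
Y has larger mean (8.3000 > 2.0000)

Compute the expected value for each distribution:

X ~ Poisson(λ=2):
E[X] = 2.0000

Y ~ Poisson(λ=8.3):
E[Y] = 8.3000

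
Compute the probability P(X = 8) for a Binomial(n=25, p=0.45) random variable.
0.070133

We have X ~ Binomial(n=25, p=0.45).

For a Binomial distribution, the PMF gives us the probability of each outcome.

Using the PMF formula:
P(X = 8) = 0.070133

Rounded to 4 decimal places: 0.0701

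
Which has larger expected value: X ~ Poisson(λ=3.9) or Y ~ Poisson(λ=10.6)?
Y has larger mean (10.6000 > 3.9000)

Compute the expected value for each distribution:

X ~ Poisson(λ=3.9):
E[X] = 3.9000

Y ~ Poisson(λ=10.6):
E[Y] = 10.6000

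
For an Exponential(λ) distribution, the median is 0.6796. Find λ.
λ = 1.0199

For X ~ Exponential(λ), the CDF is F(x) = 1 - e^(-λx).
The median m satisfies F(m) = 0.5:
1 - e^(-λm) = 0.5
e^(-λm) = 0.5
λm = ln(2)
m = ln(2) / λ

Given m = 0.6796:
λ = ln(2) / 0.6796 = 0.693147 / 0.6796 = 1.0199

Verification: ln(2) / 1.0199 = 0.6796 ✓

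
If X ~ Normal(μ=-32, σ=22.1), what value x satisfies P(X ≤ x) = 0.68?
-21.6639

We have X ~ Normal(μ=-32, σ=22.1).

We want to find x such that P(X ≤ x) = 0.68.

This is the 68th percentile, which means 68% of values fall below this point.

Using the inverse CDF (quantile function):
x = F⁻¹(0.68) = -21.6639

Verification: P(X ≤ -21.6639) = 0.68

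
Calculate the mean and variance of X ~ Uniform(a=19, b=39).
E[X] = 29.0000, Var(X) = 33.3333

We have X ~ Uniform(a=19, b=39).

For a Uniform distribution with a=19, b=39:

Expected value:
E[X] = 29.0000

Variance:
Var(X) = 33.3333

Standard deviation:
σ = √Var(X) = 5.7735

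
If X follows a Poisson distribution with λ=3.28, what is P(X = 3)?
0.221302

We have X ~ Poisson(λ=3.28).

For a Poisson distribution, the PMF gives us the probability of each outcome.

Using the PMF formula:
P(X = 3) = 0.221302

Rounded to 4 decimal places: 0.2213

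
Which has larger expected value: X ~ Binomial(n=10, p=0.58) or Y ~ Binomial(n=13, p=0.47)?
Y has larger mean (6.1100 > 5.8000)

Compute the expected value for each distribution:

X ~ Binomial(n=10, p=0.58):
E[X] = 5.8000

Y ~ Binomial(n=13, p=0.47):
E[Y] = 6.1100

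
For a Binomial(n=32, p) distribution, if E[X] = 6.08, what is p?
p = 0.19

For a Binomial(n, p) distribution:
E[X] = n × p

Given n = 32 and E[X] = 6.08:
6.08 = 32 × p
p = 6.08 / 32 = 0.19

Verification: Binomial(32, 0.19) has E[X] = 6.08 ✓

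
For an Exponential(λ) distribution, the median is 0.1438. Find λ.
λ = 4.8202

For X ~ Exponential(λ), the CDF is F(x) = 1 - e^(-λx).
The median m satisfies F(m) = 0.5:
1 - e^(-λm) = 0.5
e^(-λm) = 0.5
λm = ln(2)
m = ln(2) / λ

Given m = 0.1438:
λ = ln(2) / 0.1438 = 0.693147 / 0.1438 = 4.8202

Verification: ln(2) / 4.8202 = 0.1438 ✓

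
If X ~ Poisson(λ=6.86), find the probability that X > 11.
0.047276

We have X ~ Poisson(λ=6.86).

P(X > 11) = 1 - P(X ≤ 11)
                = 1 - F(11)
                = 1 - 0.952724
                = 0.047276

So there's approximately a 4.7% chance that X exceeds 11.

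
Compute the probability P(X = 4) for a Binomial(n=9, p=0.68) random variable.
0.090397

We have X ~ Binomial(n=9, p=0.68).

For a Binomial distribution, the PMF gives us the probability of each outcome.

Using the PMF formula:
P(X = 4) = 0.090397

Rounded to 4 decimal places: 0.0904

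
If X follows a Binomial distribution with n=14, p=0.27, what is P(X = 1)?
0.063196

We have X ~ Binomial(n=14, p=0.27).

For a Binomial distribution, the PMF gives us the probability of each outcome.

Using the PMF formula:
P(X = 1) = 0.063196

Rounded to 4 decimal places: 0.0632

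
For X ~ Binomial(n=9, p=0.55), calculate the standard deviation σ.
1.4925

We have X ~ Binomial(n=9, p=0.55).

For a Binomial distribution with n=9, p=0.55:
σ = √Var(X) = 1.4925

The standard deviation is the square root of the variance.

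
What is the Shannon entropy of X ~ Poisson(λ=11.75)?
2.6434 nats

We have X ~ Poisson(λ=11.75).

The Shannon entropy measures the uncertainty or information content of the distribution.

For a Poisson distribution with λ=11.75:
H(X) = 2.6434 nats

(In bits, this would be 3.8137 bits.)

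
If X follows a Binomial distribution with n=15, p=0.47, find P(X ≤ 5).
0.212480

We have X ~ Binomial(n=15, p=0.47).

The CDF gives us P(X ≤ k).

Using the CDF:
P(X ≤ 5) = 0.212480

This means there's approximately a 21.2% chance that X is at most 5.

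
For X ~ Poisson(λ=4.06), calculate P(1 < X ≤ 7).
0.857933

We have X ~ Poisson(λ=4.06).

To find P(1 < X ≤ 7), we use:
P(1 < X ≤ 7) = P(X ≤ 7) - P(X ≤ 1)
                 = F(7) - F(1)
                 = 0.945213 - 0.087280
                 = 0.857933

So there's approximately a 85.8% chance that X falls in this range.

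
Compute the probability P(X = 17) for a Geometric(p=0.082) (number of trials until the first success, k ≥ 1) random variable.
0.020859

We have X ~ Geometric(p=0.082) (number of trials until the first success, k ≥ 1).

For a Geometric distribution, the PMF gives us the probability of each outcome.

Using the PMF formula:
P(X = 17) = 0.020859

Rounded to 4 decimal places: 0.0209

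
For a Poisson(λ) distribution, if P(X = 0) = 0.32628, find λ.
λ = 1.1200

For a Poisson(λ) distribution, the PMF at 0 is:
P(X = 0) = λ^0 e^(-λ) / 0! = e^(-λ)

Given P(X = 0) = 0.32628:
e^(-λ) = 0.32628
-λ = ln(0.32628)
λ = -ln(0.32628) = 1.1200

Verification: e^(-1.1200) = 0.32628 ✓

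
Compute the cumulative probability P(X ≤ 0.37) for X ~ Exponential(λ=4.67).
0.822343

We have X ~ Exponential(λ=4.67).

The CDF gives us P(X ≤ k).

Using the CDF:
P(X ≤ 0.37) = 0.822343

This means there's approximately a 82.2% chance that X is at most 0.37.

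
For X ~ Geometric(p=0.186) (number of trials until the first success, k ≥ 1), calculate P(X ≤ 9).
0.843101

We have X ~ Geometric(p=0.186) (number of trials until the first success, k ≥ 1).

The CDF gives us P(X ≤ k).

Using the CDF:
P(X ≤ 9) = 0.843101

This means there's approximately a 84.3% chance that X is at most 9.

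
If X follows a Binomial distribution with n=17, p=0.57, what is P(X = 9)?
0.180471

We have X ~ Binomial(n=17, p=0.57).

For a Binomial distribution, the PMF gives us the probability of each outcome.

Using the PMF formula:
P(X = 9) = 0.180471

Rounded to 4 decimal places: 0.1805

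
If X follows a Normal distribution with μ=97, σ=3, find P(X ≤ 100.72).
0.892512

We have X ~ Normal(μ=97, σ=3).

The CDF gives us P(X ≤ k).

Using the CDF:
P(X ≤ 100.72) = 0.892512

This means there's approximately a 89.3% chance that X is at most 100.72.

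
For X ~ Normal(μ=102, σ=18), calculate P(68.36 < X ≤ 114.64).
0.727911

We have X ~ Normal(μ=102, σ=18).

To find P(68.36 < X ≤ 114.64), we use:
P(68.36 < X ≤ 114.64) = P(X ≤ 114.64) - P(X ≤ 68.36)
                 = F(114.64) - F(68.36)
                 = 0.758730 - 0.030819
                 = 0.727911

So there's approximately a 72.8% chance that X falls in this range.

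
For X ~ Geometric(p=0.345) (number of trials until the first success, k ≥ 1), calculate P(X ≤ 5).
0.879439

We have X ~ Geometric(p=0.345) (number of trials until the first success, k ≥ 1).

The CDF gives us P(X ≤ k).

Using the CDF:
P(X ≤ 5) = 0.879439

This means there's approximately a 87.9% chance that X is at most 5.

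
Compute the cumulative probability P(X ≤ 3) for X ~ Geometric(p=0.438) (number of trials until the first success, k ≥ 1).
0.822496

We have X ~ Geometric(p=0.438) (number of trials until the first success, k ≥ 1).

The CDF gives us P(X ≤ k).

Using the CDF:
P(X ≤ 3) = 0.822496

This means there's approximately a 82.2% chance that X is at most 3.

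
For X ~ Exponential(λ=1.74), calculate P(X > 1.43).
0.083059

We have X ~ Exponential(λ=1.74).

P(X > 1.43) = 1 - P(X ≤ 1.43)
                = 1 - F(1.43)
                = 1 - 0.916941
                = 0.083059

So there's approximately a 8.3% chance that X exceeds 1.43.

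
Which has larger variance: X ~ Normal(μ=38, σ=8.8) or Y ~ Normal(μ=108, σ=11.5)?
Y has larger variance (132.2500 > 77.4400)

Compute the variance for each distribution:

X ~ Normal(μ=38, σ=8.8):
Var(X) = 77.4400

Y ~ Normal(μ=108, σ=11.5):
Var(Y) = 132.2500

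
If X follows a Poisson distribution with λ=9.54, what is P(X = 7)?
0.102622

We have X ~ Poisson(λ=9.54).

For a Poisson distribution, the PMF gives us the probability of each outcome.

Using the PMF formula:
P(X = 7) = 0.102622

Rounded to 4 decimal places: 0.1026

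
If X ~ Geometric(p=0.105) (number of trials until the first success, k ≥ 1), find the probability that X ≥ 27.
0.055898

We have X ~ Geometric(p=0.105) (number of trials until the first success, k ≥ 1).

For discrete distributions, P(X ≥ 27) = 1 - P(X ≤ 26).

P(X ≤ 26) = 0.944102
P(X ≥ 27) = 1 - 0.944102 = 0.055898

So there's approximately a 5.6% chance that X is at least 27.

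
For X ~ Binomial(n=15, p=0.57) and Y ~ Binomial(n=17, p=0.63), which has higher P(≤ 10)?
X has higher probability (P(X ≤ 10) = 0.8454 > P(Y ≤ 10) = 0.4495)

Compute P(≤ 10) for each distribution:

X ~ Binomial(n=15, p=0.57):
P(X ≤ 10) = 0.8454

Y ~ Binomial(n=17, p=0.63):
P(Y ≤ 10) = 0.4495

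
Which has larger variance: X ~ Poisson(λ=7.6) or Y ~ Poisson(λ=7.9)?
Y has larger variance (7.9000 > 7.6000)

Compute the variance for each distribution:

X ~ Poisson(λ=7.6):
Var(X) = 7.6000

Y ~ Poisson(λ=7.9):
Var(Y) = 7.9000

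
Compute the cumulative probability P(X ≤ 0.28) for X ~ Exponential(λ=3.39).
0.612949

We have X ~ Exponential(λ=3.39).

The CDF gives us P(X ≤ k).

Using the CDF:
P(X ≤ 0.28) = 0.612949

This means there's approximately a 61.3% chance that X is at most 0.28.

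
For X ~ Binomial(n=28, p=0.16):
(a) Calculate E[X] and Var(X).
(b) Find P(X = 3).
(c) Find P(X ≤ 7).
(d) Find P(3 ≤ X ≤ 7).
(a) E[X] = 4.4800, Var(X) = 3.7632
(b) P(X = 3) = 0.171667
(c) P(X ≤ 7) = 0.932994
(d) P(3 ≤ X ≤ 7) = 0.780980

We have X ~ Binomial(n=28, p=0.16).

(a) Moments:
E[X] = 4.4800
Var(X) = 3.7632
σ = √Var(X) = 1.9399

(b) Point probability using PMF:
P(X = 3) = 0.171667

(c) Cumulative probability using CDF:
P(X ≤ 7) = F(7) = 0.932994

(d) Range probability:
P(3 ≤ X ≤ 7) = P(X ≤ 7) - P(X ≤ 2)
                   = F(7) - F(2)
                   = 0.932994 - 0.152014
                   = 0.780980

This means approximately 78.1% of outcomes fall in the interval [3, 7].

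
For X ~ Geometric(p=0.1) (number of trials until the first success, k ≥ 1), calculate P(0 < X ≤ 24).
0.920234

We have X ~ Geometric(p=0.1) (number of trials until the first success, k ≥ 1).

To find P(0 < X ≤ 24), we use:
P(0 < X ≤ 24) = P(X ≤ 24) - P(X ≤ 0)
                 = F(24) - F(0)
                 = 0.920234 - 0.000000
                 = 0.920234

So there's approximately a 92.0% chance that X falls in this range.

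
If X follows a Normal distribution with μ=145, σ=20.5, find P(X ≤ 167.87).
0.867705

We have X ~ Normal(μ=145, σ=20.5).

The CDF gives us P(X ≤ k).

Using the CDF:
P(X ≤ 167.87) = 0.867705

This means there's approximately a 86.8% chance that X is at most 167.87.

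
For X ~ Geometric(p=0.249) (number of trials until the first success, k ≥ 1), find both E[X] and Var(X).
E[X] = 4.0161, Var(X) = 12.1127

We have X ~ Geometric(p=0.249) (number of trials until the first success, k ≥ 1).

For a Geometric distribution with p=0.249 (number of trials until the first success, k ≥ 1):

Expected value:
E[X] = 4.0161

Variance:
Var(X) = 12.1127

Standard deviation:
σ = √Var(X) = 3.4803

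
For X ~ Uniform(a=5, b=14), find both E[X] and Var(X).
E[X] = 9.5000, Var(X) = 6.7500

We have X ~ Uniform(a=5, b=14).

For a Uniform distribution with a=5, b=14:

Expected value:
E[X] = 9.5000

Variance:
Var(X) = 6.7500

Standard deviation:
σ = √Var(X) = 2.5981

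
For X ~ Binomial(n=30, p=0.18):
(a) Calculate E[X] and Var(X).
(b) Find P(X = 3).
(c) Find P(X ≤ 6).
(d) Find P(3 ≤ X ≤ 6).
(a) E[X] = 5.4000, Var(X) = 4.4280
(b) P(X = 3) = 0.111511
(c) P(X ≤ 6) = 0.711962
(d) P(3 ≤ X ≤ 6) = 0.637838

We have X ~ Binomial(n=30, p=0.18).

(a) Moments:
E[X] = 5.4000
Var(X) = 4.4280
σ = √Var(X) = 2.1043

(b) Point probability using PMF:
P(X = 3) = 0.111511

(c) Cumulative probability using CDF:
P(X ≤ 6) = F(6) = 0.711962

(d) Range probability:
P(3 ≤ X ≤ 6) = P(X ≤ 6) - P(X ≤ 2)
                   = F(6) - F(2)
                   = 0.711962 - 0.074125
                   = 0.637838

This means approximately 63.8% of outcomes fall in the interval [3, 6].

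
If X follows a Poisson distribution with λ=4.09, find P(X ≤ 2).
0.225210

We have X ~ Poisson(λ=4.09).

The CDF gives us P(X ≤ k).

Using the CDF:
P(X ≤ 2) = 0.225210

This means there's approximately a 22.5% chance that X is at most 2.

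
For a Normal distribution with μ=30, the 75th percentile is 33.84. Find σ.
σ = 5.6932

For X ~ Normal(μ, σ), the p-th percentile satisfies x = μ + z_p × σ,
where z_p = Φ⁻¹(p) is the standard normal quantile.

Step 1: z_{0.75} = Φ⁻¹(0.75) = 0.6745

Step 2: Solve for σ:
33.84 = 30 + 0.6745 × σ
σ = (33.84 - 30) / 0.6745
σ = 3.84 / 0.6745
σ = 5.6932

Verification: μ + z × σ = 30 + 0.6745 × 5.6932 = 33.84 ✓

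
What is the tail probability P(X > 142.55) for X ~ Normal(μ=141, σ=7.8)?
0.421242

We have X ~ Normal(μ=141, σ=7.8).

P(X > 142.55) = 1 - P(X ≤ 142.55)
                = 1 - F(142.55)
                = 1 - 0.578758
                = 0.421242

So there's approximately a 42.1% chance that X exceeds 142.55.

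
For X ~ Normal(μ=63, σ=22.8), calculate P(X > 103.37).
0.038312

We have X ~ Normal(μ=63, σ=22.8).

P(X > 103.37) = 1 - P(X ≤ 103.37)
                = 1 - F(103.37)
                = 1 - 0.961688
                = 0.038312

So there's approximately a 3.8% chance that X exceeds 103.37.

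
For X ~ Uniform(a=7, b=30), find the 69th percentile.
22.8700

We have X ~ Uniform(a=7, b=30).

We want to find x such that P(X ≤ x) = 0.69.

This is the 69th percentile, which means 69% of values fall below this point.

Using the inverse CDF (quantile function):
x = F⁻¹(0.69) = 22.8700

Verification: P(X ≤ 22.8700) = 0.69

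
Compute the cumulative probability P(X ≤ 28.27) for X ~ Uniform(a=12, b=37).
0.650800

We have X ~ Uniform(a=12, b=37).

The CDF gives us P(X ≤ k).

Using the CDF:
P(X ≤ 28.27) = 0.650800

This means there's approximately a 65.1% chance that X is at most 28.27.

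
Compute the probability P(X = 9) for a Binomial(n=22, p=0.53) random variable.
0.089635

We have X ~ Binomial(n=22, p=0.53).

For a Binomial distribution, the PMF gives us the probability of each outcome.

Using the PMF formula:
P(X = 9) = 0.089635

Rounded to 4 decimal places: 0.0896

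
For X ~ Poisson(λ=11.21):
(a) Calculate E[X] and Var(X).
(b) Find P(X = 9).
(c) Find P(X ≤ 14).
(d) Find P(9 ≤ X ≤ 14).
(a) E[X] = 11.2100, Var(X) = 11.2100
(b) P(X = 9) = 0.104291
(c) P(X ≤ 14) = 0.838333
(d) P(9 ≤ X ≤ 14) = 0.624462

We have X ~ Poisson(λ=11.21).

(a) Moments:
E[X] = 11.2100
Var(X) = 11.2100
σ = √Var(X) = 3.3481

(b) Point probability using PMF:
P(X = 9) = 0.104291

(c) Cumulative probability using CDF:
P(X ≤ 14) = F(14) = 0.838333

(d) Range probability:
P(9 ≤ X ≤ 14) = P(X ≤ 14) - P(X ≤ 8)
                   = F(14) - F(8)
                   = 0.838333 - 0.213871
                   = 0.624462

This means approximately 62.4% of outcomes fall in the interval [9, 14].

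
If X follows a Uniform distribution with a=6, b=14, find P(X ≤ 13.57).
0.946250

We have X ~ Uniform(a=6, b=14).

The CDF gives us P(X ≤ k).

Using the CDF:
P(X ≤ 13.57) = 0.946250

This means there's approximately a 94.6% chance that X is at most 13.57.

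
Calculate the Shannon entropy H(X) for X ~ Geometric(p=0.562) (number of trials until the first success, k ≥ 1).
1.2196 nats

We have X ~ Geometric(p=0.562) (number of trials until the first success, k ≥ 1).

The Shannon entropy measures the uncertainty or information content of the distribution.

For a Geometric distribution with p=0.562 (number of trials until the first success, k ≥ 1):
H(X) = 1.2196 nats

(In bits, this would be 1.7596 bits.)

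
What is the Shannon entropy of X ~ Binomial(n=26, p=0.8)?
2.1230 nats

We have X ~ Binomial(n=26, p=0.8).

The Shannon entropy measures the uncertainty or information content of the distribution.

For a Binomial distribution with n=26, p=0.8:
H(X) = 2.1230 nats

(In bits, this would be 3.0629 bits.)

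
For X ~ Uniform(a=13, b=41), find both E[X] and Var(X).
E[X] = 27.0000, Var(X) = 65.3333

We have X ~ Uniform(a=13, b=41).

For a Uniform distribution with a=13, b=41:

Expected value:
E[X] = 27.0000

Variance:
Var(X) = 65.3333

Standard deviation:
σ = √Var(X) = 8.0829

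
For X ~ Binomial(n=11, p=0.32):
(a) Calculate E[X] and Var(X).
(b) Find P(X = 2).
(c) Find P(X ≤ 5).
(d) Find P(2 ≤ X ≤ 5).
(a) E[X] = 3.5200, Var(X) = 2.3936
(b) P(X = 2) = 0.175083
(c) P(X ≤ 5) = 0.896944
(d) P(2 ≤ X ≤ 5) = 0.808159

We have X ~ Binomial(n=11, p=0.32).

(a) Moments:
E[X] = 3.5200
Var(X) = 2.3936
σ = √Var(X) = 1.5471

(b) Point probability using PMF:
P(X = 2) = 0.175083

(c) Cumulative probability using CDF:
P(X ≤ 5) = F(5) = 0.896944

(d) Range probability:
P(2 ≤ X ≤ 5) = P(X ≤ 5) - P(X ≤ 1)
                   = F(5) - F(1)
                   = 0.896944 - 0.088785
                   = 0.808159

This means approximately 80.8% of outcomes fall in the interval [2, 5].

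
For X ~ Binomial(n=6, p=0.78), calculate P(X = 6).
0.225200

We have X ~ Binomial(n=6, p=0.78).

For a Binomial distribution, the PMF gives us the probability of each outcome.

Using the PMF formula:
P(X = 6) = 0.225200

Rounded to 4 decimal places: 0.2252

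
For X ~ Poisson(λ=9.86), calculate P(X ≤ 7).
0.233097

We have X ~ Poisson(λ=9.86).

The CDF gives us P(X ≤ k).

Using the CDF:
P(X ≤ 7) = 0.233097

This means there's approximately a 23.3% chance that X is at most 7.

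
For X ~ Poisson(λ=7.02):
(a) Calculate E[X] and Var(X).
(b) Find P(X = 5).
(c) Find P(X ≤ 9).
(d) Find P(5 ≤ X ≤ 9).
(a) E[X] = 7.0200, Var(X) = 7.0200
(b) P(X = 5) = 0.126986
(c) P(X ≤ 9) = 0.828462
(d) P(5 ≤ X ≤ 9) = 0.657287

We have X ~ Poisson(λ=7.02).

(a) Moments:
E[X] = 7.0200
Var(X) = 7.0200
σ = √Var(X) = 2.6495

(b) Point probability using PMF:
P(X = 5) = 0.126986

(c) Cumulative probability using CDF:
P(X ≤ 9) = F(9) = 0.828462

(d) Range probability:
P(5 ≤ X ≤ 9) = P(X ≤ 9) - P(X ≤ 4)
                   = F(9) - F(4)
                   = 0.828462 - 0.171175
                   = 0.657287

This means approximately 65.7% of outcomes fall in the interval [5, 9].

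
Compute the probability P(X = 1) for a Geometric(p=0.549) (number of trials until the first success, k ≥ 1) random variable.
0.549000

We have X ~ Geometric(p=0.549) (number of trials until the first success, k ≥ 1).

For a Geometric distribution, the PMF gives us the probability of each outcome.

Using the PMF formula:
P(X = 1) = 0.549000

Rounded to 4 decimal places: 0.5490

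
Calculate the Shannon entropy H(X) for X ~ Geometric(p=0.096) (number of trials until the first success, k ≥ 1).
3.2938 nats

We have X ~ Geometric(p=0.096) (number of trials until the first success, k ≥ 1).

The Shannon entropy measures the uncertainty or information content of the distribution.

For a Geometric distribution with p=0.096 (number of trials until the first success, k ≥ 1):
H(X) = 3.2938 nats

(In bits, this would be 4.7519 bits.)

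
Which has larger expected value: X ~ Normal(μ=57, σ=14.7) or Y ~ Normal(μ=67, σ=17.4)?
Y has larger mean (67.0000 > 57.0000)

Compute the expected value for each distribution:

X ~ Normal(μ=57, σ=14.7):
E[X] = 57.0000

Y ~ Normal(μ=67, σ=17.4):
E[Y] = 67.0000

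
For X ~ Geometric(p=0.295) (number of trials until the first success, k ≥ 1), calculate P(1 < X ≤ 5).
0.530841

We have X ~ Geometric(p=0.295) (number of trials until the first success, k ≥ 1).

To find P(1 < X ≤ 5), we use:
P(1 < X ≤ 5) = P(X ≤ 5) - P(X ≤ 1)
                 = F(5) - F(1)
                 = 0.825841 - 0.295000
                 = 0.530841

So there's approximately a 53.1% chance that X falls in this range.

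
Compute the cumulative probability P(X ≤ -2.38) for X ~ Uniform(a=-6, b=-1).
0.724000

We have X ~ Uniform(a=-6, b=-1).

The CDF gives us P(X ≤ k).

Using the CDF:
P(X ≤ -2.38) = 0.724000

This means there's approximately a 72.4% chance that X is at most -2.38.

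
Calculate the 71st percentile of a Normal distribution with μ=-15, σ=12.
-8.3594

We have X ~ Normal(μ=-15, σ=12).

We want to find x such that P(X ≤ x) = 0.71.

This is the 71st percentile, which means 71% of values fall below this point.

Using the inverse CDF (quantile function):
x = F⁻¹(0.71) = -8.3594

Verification: P(X ≤ -8.3594) = 0.71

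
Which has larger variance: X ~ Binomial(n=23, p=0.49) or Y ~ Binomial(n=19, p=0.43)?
X has larger variance (5.7477 > 4.6569)

Compute the variance for each distribution:

X ~ Binomial(n=23, p=0.49):
Var(X) = 5.7477

Y ~ Binomial(n=19, p=0.43):
Var(Y) = 4.6569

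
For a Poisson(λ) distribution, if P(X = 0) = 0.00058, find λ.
λ = 7.4525

For a Poisson(λ) distribution, the PMF at 0 is:
P(X = 0) = λ^0 e^(-λ) / 0! = e^(-λ)

Given P(X = 0) = 0.00058:
e^(-λ) = 0.00058
-λ = ln(0.00058)
λ = -ln(0.00058) = 7.4525

Verification: e^(-7.4525) = 0.00058 ✓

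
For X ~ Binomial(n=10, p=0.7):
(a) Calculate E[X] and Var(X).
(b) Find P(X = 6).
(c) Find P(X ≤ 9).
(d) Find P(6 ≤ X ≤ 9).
(a) E[X] = 7.0000, Var(X) = 2.1000
(b) P(X = 6) = 0.200121
(c) P(X ≤ 9) = 0.971752
(d) P(6 ≤ X ≤ 9) = 0.821484

We have X ~ Binomial(n=10, p=0.7).

(a) Moments:
E[X] = 7.0000
Var(X) = 2.1000
σ = √Var(X) = 1.4491

(b) Point probability using PMF:
P(X = 6) = 0.200121

(c) Cumulative probability using CDF:
P(X ≤ 9) = F(9) = 0.971752

(d) Range probability:
P(6 ≤ X ≤ 9) = P(X ≤ 9) - P(X ≤ 5)
                   = F(9) - F(5)
                   = 0.971752 - 0.150268
                   = 0.821484

This means approximately 82.1% of outcomes fall in the interval [6, 9].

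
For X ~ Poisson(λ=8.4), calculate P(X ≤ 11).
0.857066

We have X ~ Poisson(λ=8.4).

The CDF gives us P(X ≤ k).

Using the CDF:
P(X ≤ 11) = 0.857066

This means there's approximately a 85.7% chance that X is at most 11.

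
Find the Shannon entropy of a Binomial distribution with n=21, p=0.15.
1.8903 nats

We have X ~ Binomial(n=21, p=0.15).

The Shannon entropy measures the uncertainty or information content of the distribution.

For a Binomial distribution with n=21, p=0.15:
H(X) = 1.8903 nats

(In bits, this would be 2.7271 bits.)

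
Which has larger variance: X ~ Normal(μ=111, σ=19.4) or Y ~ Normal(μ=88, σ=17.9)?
X has larger variance (376.3600 > 320.4100)

Compute the variance for each distribution:

X ~ Normal(μ=111, σ=19.4):
Var(X) = 376.3600

Y ~ Normal(μ=88, σ=17.9):
Var(Y) = 320.4100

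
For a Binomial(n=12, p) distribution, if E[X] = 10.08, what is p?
p = 0.84

For a Binomial(n, p) distribution:
E[X] = n × p

Given n = 12 and E[X] = 10.08:
10.08 = 12 × p
p = 10.08 / 12 = 0.84

Verification: Binomial(12, 0.84) has E[X] = 10.08 ✓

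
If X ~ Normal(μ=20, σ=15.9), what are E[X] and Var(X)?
E[X] = 20.0000, Var(X) = 252.8100

We have X ~ Normal(μ=20, σ=15.9).

For a Normal distribution with μ=20, σ=15.9:

Expected value:
E[X] = 20.0000

Variance:
Var(X) = 252.8100

Standard deviation:
σ = √Var(X) = 15.9000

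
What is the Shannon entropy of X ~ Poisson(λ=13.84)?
2.7265 nats

We have X ~ Poisson(λ=13.84).

The Shannon entropy measures the uncertainty or information content of the distribution.

For a Poisson distribution with λ=13.84:
H(X) = 2.7265 nats

(In bits, this would be 3.9334 bits.)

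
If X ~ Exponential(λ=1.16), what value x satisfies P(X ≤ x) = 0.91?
2.0758

We have X ~ Exponential(λ=1.16).

We want to find x such that P(X ≤ x) = 0.91.

This is the 91st percentile, which means 91% of values fall below this point.

Using the inverse CDF (quantile function):
x = F⁻¹(0.91) = 2.0758

Verification: P(X ≤ 2.0758) = 0.91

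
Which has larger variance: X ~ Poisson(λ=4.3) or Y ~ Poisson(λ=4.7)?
Y has larger variance (4.7000 > 4.3000)

Compute the variance for each distribution:

X ~ Poisson(λ=4.3):
Var(X) = 4.3000

Y ~ Poisson(λ=4.7):
Var(Y) = 4.7000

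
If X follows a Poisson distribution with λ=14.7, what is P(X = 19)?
0.051263

We have X ~ Poisson(λ=14.7).

For a Poisson distribution, the PMF gives us the probability of each outcome.

Using the PMF formula:
P(X = 19) = 0.051263

Rounded to 4 decimal places: 0.0513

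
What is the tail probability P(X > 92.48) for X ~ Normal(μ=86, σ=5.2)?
0.106354

We have X ~ Normal(μ=86, σ=5.2).

P(X > 92.48) = 1 - P(X ≤ 92.48)
                = 1 - F(92.48)
                = 1 - 0.893646
                = 0.106354

So there's approximately a 10.6% chance that X exceeds 92.48.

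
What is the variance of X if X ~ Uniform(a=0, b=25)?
52.0833

We have X ~ Uniform(a=0, b=25).

For a Uniform distribution with a=0, b=25:
Var(X) = 52.0833

The variance measures the spread of the distribution around the mean.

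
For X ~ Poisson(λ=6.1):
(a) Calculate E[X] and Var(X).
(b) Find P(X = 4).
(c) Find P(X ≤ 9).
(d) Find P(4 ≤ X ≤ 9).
(a) E[X] = 6.1000, Var(X) = 6.1000
(b) P(X = 4) = 0.129393
(c) P(X ≤ 9) = 0.909020
(d) P(4 ≤ X ≤ 9) = 0.766519

We have X ~ Poisson(λ=6.1).

(a) Moments:
E[X] = 6.1000
Var(X) = 6.1000
σ = √Var(X) = 2.4698

(b) Point probability using PMF:
P(X = 4) = 0.129393

(c) Cumulative probability using CDF:
P(X ≤ 9) = F(9) = 0.909020

(d) Range probability:
P(4 ≤ X ≤ 9) = P(X ≤ 9) - P(X ≤ 3)
                   = F(9) - F(3)
                   = 0.909020 - 0.142501
                   = 0.766519

This means approximately 76.7% of outcomes fall in the interval [4, 9].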